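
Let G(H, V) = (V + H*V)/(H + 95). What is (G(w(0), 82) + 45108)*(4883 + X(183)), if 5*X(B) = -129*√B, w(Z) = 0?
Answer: 1101332894/5 - 552809118*√183/475 ≈ 2.0452e+8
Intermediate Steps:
X(B) = -129*√B/5 (X(B) = (-129*√B)/5 = -129*√B/5)
G(H, V) = (V + H*V)/(95 + H)
(G(w(0), 82) + 45108)*(4883 + X(183)) = (82*(1 + 0)/(95 + 0) + 45108)*(4883 - 129*√183/5) = (82*1/95 + 45108)*(4883 - 129*√183/5) = (82*(1/95)*1 + 45108)*(4883 - 129*√183/5) = (82/95 + 45108)*(4883 - 129*√183/5) = 4285342*(4883 - 129*√183/5)/95 = 1101332894/5 - 552809118*√183/475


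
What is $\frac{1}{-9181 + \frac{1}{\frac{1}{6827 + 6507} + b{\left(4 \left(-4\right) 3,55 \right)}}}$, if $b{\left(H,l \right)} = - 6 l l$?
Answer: $- \frac{242012099}{2221913094253} \approx -0.00010892$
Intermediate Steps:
$b{\left(H,l \right)} = - 6 l^{2}$
$\frac{1}{-9181 + \frac{1}{\frac{1}{6827 + 6507} + b{\left(4 \left(-4\right) 3,55 \right)}}} = \frac{1}{-9181 + \frac{1}{\frac{1}{6827 + 6507} - 6 \cdot 55^{2}}} = \frac{1}{-9181 + \frac{1}{\frac{1}{13334} - 18150}} = \frac{1}{-9181 + \frac{1}{- \frac{242012099}{13334}}} = \frac{1}{-9181 - \frac{13334}{242012099}} = \frac{1}{- \frac{2221913094253}{242012099}} = - \frac{242012099}{2221913094253}$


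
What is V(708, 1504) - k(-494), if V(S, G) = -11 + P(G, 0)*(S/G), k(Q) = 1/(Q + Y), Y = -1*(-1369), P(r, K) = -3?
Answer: -4084001/329000 ≈ -12.413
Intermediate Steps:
Y = 1369
k(Q) = 1/(1369 + Q) (k(Q) = 1/(Q + 1369) = 1/(1369 + Q))
V(S, G) = -11 - 3*S/G
V(708, 1504) - k(-494) = (-11 - 3*708/1504) - 1/(1369 - 494) = (-11 - 3*708*1/1504) - 1/875 = (-11 - 531/376) - 1*1/875 = -4667/376 - 1/875 = -4084001/329000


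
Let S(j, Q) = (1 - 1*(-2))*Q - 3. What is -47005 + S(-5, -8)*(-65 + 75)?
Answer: -47275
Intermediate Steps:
S(j, Q) = -3 + 3*Q (S(j, Q) = (1 + 2)*Q - 3 = 3*Q - 3 = -3 + 3*Q)
-47005 + S(-5, -8)*(-65 + 75) = -47005 + (-3 + 3*(-8))*(-65 + 75) = -47005 + (-3 - 24)*10 = -47005 - 27*10 = -47005 - 270 = -47275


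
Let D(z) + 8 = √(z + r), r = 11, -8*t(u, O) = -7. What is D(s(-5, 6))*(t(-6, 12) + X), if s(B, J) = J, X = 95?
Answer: -767 + 767*√17/8 ≈ -371.70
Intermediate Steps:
t(u, O) = 7/8 (t(u, O) = -⅛*(-7) = 7/8)
D(z) = -8 + √(11 + z) (D(z) = -8 + √(z + 11) = -8 + √(11 + z))
D(s(-5, 6))*(t(-6, 12) + X) = (-8 + √(11 + 6))*(7/8 + 95) = (-8 + √17)*(767/8) = -767 + 767*√17/8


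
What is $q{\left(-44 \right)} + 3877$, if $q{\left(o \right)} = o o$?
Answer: $5813$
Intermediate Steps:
$q{\left(o \right)} = o^{2}$
$q{\left(-44 \right)} + 3877 = \left(-44\right)^{2} + 3877 = 1936 + 3877 = 5813$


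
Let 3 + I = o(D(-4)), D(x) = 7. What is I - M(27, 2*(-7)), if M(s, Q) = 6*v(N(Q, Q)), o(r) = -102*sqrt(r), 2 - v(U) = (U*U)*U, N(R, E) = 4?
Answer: 369 - 102*sqrt(7) ≈ 99.133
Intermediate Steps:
v(U) = 2 - U**3 (v(U) = 2 - U*U*U = 2 - U**2*U = 2 - U**3)
M(s, Q) = -372 (M(s, Q) = 6*(2 - 1*4**3) = 6*(2 - 1*64) = 6*(2 - 64) = 6*(-62) = -372)
I = -3 - 102*sqrt(7) ≈ -272.87
I - M(27, 2*(-7)) = (-3 - 102*sqrt(7)) - 1*(-372) = (-3 - 102*sqrt(7)) + 372 = 369 - 102*sqrt(7)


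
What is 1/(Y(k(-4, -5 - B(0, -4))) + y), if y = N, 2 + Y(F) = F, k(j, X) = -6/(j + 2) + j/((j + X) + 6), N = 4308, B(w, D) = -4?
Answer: 1/4305 ≈ 0.00023229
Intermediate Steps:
k(j, X) = -6/(2 + j) + j/(6 + X + j) (k(j, X) = -6/(2 + j) + j/((X + j) + 6) = -6/(2 + j) + j/(6 + X + j))
Y(F) = -2 + F
y = 4308
1/(Y(k(-4, -5 - B(0, -4))) + y) = 1/((-2 + (-36 + (-4)**2 - 6*(-5 - 1*(-4)) - 4*(-4))/(12 + (-4)**2 + 2*(-5 - 1*(-4)) + 8*(-4) + (-5 - 1*(-4))*(-4))) + 4308) = 1/((-2 + (-36 + 16 - 6*(-5 + 4) + 16)/(12 + 16 + 2*(-5 + 4) - 32 + (-5 + 4)*(-4))) + 4308) = 1/((-2 + (-36 + 16 - 6*(-1) + 16)/(12 + 16 + 2*(-1) - 32 - 1*(-4))) + 4308) = 1/((-2 + (-36 + 16 + 6 + 16)/(12 + 16 - 2 - 32 + 4)) + 4308) = 1/((-2 + 2/(-2)) + 4308) = 1/((-2 - 1/2*2) + 4308) = 1/((-2 - 1) + 4308) = 1/(-3 + 4308) = 1/4305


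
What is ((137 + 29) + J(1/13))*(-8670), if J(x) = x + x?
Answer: -18727200/13 ≈ -1.4406e+6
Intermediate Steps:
J(x) = 2*x
((137 + 29) + J(1/13))*(-8670) = ((137 + 29) + 2/13)*(-8670) = (166 + 2*(1/13))*(-8670) = (166 + 2/13)*(-8670) = (2160/13)*(-8670) = -18727200/13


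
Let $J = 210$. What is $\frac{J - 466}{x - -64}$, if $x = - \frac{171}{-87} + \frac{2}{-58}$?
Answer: $- \frac{928}{239} \approx -3.8828$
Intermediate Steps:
$x = \frac{56}{29}$ ($x = \left(-171\right) \left(- \frac{1}{87}\right) + 2 \left(- \frac{1}{58}\right) = \frac{57}{29} - \frac{1}{29} = \frac{56}{29} \approx 1.931$)
$\frac{J - 466}{x - -64} = \frac{210 - 466}{\frac{56}{29} - -64} = - \frac{256}{\frac{56}{29} + \left(-5 + 69\right)} = - \frac{256}{\frac{56}{29} + 64} = - \frac{256}{\frac{1912}{29}} = \left(-256\right) \frac{29}{1912} = - \frac{928}{239}$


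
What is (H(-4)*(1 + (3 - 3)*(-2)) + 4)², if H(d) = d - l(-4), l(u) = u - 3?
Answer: 49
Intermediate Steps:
l(u) = -3 + u
H(d) = 7 + d (H(d) = d - (-3 - 4) = d - 1*(-7) = d + 7 = 7 + d)
(H(-4)*(1 + (3 - 3)*(-2)) + 4)² = ((7 - 4)*(1 + (3 - 3)*(-2)) + 4)² = (3*(1 + 0*(-2)) + 4)² = (3*(1 + 0) + 4)² = (3*1 + 4)² = (3 + 4)² = 7² = 49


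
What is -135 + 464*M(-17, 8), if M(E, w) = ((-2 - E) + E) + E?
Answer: -8951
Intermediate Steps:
M(E, w) = -2 + E
-135 + 464*M(-17, 8) = -135 + 464*(-2 - 17) = -135 + 464*(-19) = -135 - 8816 = -8951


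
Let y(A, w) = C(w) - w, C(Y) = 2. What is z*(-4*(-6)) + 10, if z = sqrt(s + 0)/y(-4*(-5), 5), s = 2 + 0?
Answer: 10 - 8*sqrt(2) ≈ -1.3137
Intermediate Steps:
s = 2
y(A, w) = 2 - w
z = -sqrt(2)/3 (z = sqrt(2 + 0)/(2 - 1*5) = sqrt(2)/(2 - 5) = sqrt(2)/(-3) = sqrt(2)*(-1/3) = -sqrt(2)/3 ≈ -0.47140)
z*(-4*(-6)) + 10 = (-sqrt(2)/3)*(-4*(-6)) + 10 = -sqrt(2)/3*24 + 10 = -8*sqrt(2) + 10 = 10 - 8*sqrt(2)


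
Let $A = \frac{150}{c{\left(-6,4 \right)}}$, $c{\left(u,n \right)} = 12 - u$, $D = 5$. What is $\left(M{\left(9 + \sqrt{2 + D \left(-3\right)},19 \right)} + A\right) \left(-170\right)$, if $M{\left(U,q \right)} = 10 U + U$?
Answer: $- \frac{54740}{3} - 1870 i \sqrt{13} \approx -18247.0 - 6742.4 i$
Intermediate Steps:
$M{\left(U,q \right)} = 11 U$
$A = \frac{25}{3}$ ($A = \frac{150}{12 - -6} = \frac{150}{12 + 6} = \frac{150}{18} = 150 \cdot \frac{1}{18} = \frac{25}{3} \approx 8.3333$)
$\left(M{\left(9 + \sqrt{2 + D \left(-3\right)},19 \right)} + A\right) \left(-170\right) = \left(11 \left(9 + \sqrt{2 + 5 \left(-3\right)}\right) + \frac{25}{3}\right) \left(-170\right) = \left(11 \left(9 + \sqrt{2 - 15}\right) + \frac{25}{3}\right) \left(-170\right) = \left(11 \left(9 + \sqrt{-13}\right) + \frac{25}{3}\right) \left(-170\right) = \left(11 \left(9 + i \sqrt{13}\right) + \frac{25}{3}\right) \left(-170\right) = \left(\left(99 + 11 i \sqrt{13}\right) + \frac{25}{3}\right) \left(-170\right) = \left(\frac{322}{3} + 11 i \sqrt{13}\right) \left(-170\right) = - \frac{54740}{3} - 1870 i \sqrt{13}$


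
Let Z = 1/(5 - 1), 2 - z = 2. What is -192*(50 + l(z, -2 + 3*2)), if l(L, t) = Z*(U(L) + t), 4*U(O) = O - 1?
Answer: -9780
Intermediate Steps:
z = 0 (z = 2 - 1*2 = 2 - 2 = 0)
U(O) = -¼ + O/4 (U(O) = (O - 1)/4 = (-1 + O)/4 = -¼ + O/4)
Z = ¼ (Z = 1/4 = ¼ ≈ 0.25000)
l(L, t) = -1/16 + t/4 + L/16 (l(L, t) = ((-¼ + L/4) + t)/4 = (-¼ + t + L/4)/4 = -1/16 + t/4 + L/16)
-192*(50 + l(z, -2 + 3*2)) = -192*(50 + (-1/16 + (-2 + 3*2)/4 + (1/16)*0)) = -192*(50 + (-1/16 + (-2 + 6)/4 + 0)) = -192*(50 + (-1/16 + (¼)*4 + 0)) = -192*(50 + (-1/16 + 1 + 0)) = -192*(50 + 15/16) = -192*815/16 = -9780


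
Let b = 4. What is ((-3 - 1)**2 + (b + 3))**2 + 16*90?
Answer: 1969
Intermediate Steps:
((-3 - 1)**2 + (b + 3))**2 + 16*90 = ((-3 - 1)**2 + (4 + 3))**2 + 16*90 = ((-4)**2 + 7)**2 + 1440 = (16 + 7)**2 + 1440 = 23**2 + 1440 = 529 + 1440 = 1969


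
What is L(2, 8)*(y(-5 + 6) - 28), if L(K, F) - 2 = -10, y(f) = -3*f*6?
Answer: 368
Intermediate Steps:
y(f) = -18*f
L(K, F) = -8 (L(K, F) = 2 - 10 = -8)
L(2, 8)*(y(-5 + 6) - 28) = -8*(-18*(-5 + 6) - 28) = -8*(-18*1 - 28) = -8*(-18 - 28) = -8*(-46) = 368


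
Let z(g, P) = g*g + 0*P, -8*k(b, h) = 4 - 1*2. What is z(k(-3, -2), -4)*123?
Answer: 123/16 ≈ 7.6875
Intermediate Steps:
k(b, h) = -¼ (k(b, h) = -(4 - 1*2)/8 = -(4 - 2)/8 = -⅛*2 = -¼)
z(g, P) = g² (z(g, P) = g² + 0 = g²)
z(k(-3, -2), -4)*123 = (-¼)²*123 = (1/16)*123 = 123/16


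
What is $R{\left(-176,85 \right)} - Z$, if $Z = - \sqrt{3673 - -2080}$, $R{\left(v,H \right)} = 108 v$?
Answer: $-19008 + \sqrt{5753} \approx -18932.0$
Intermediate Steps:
$Z = - \sqrt{5753}$ ($Z = - \sqrt{3673 + 2080} = - \sqrt{5753} \approx -75.849$)
$R{\left(-176,85 \right)} - Z = 108 \left(-176\right) - - \sqrt{5753} = -19008 + \sqrt{5753}$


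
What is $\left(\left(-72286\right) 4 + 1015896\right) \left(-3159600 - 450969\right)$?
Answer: $-2623988241888$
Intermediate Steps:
$\left(\left(-72286\right) 4 + 1015896\right) \left(-3159600 - 450969\right) = \left(-289144 + 1015896\right) \left(-3610569\right) = 726752 \left(-3610569\right) = -2623988241888$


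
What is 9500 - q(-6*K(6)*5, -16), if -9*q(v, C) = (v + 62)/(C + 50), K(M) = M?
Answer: 1453441/153 ≈ 9499.6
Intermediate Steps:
q(v, C) = -(62 + v)/(9*(50 + C)) (q(v, C) = -(v + 62)/(9*(C + 50)) = -(62 + v)/(9*(50 + C)))
9500 - q(-6*K(6)*5, -16) = 9500 - (-62 - (-6*6)*5)/(9*(50 - 16)) = 9500 - (-62 - (-36)*5)/(9*34) = 9500 - (-62 - 1*(-180))/(9*34) = 9500 - (-62 + 180)/(9*34) = 9500 - 118/(9*34) = 9500 - 1*59/153 = 9500 - 59/153 = 1453441/153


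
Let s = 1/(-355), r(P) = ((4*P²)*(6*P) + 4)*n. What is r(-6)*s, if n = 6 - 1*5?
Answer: 1036/71 ≈ 14.592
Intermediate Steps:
n = 1 (n = 6 - 5 = 1)
r(P) = 4 + 24*P³ (r(P) = ((4*P²)*(6*P) + 4)*1 = (24*P³ + 4)*1 = (4 + 24*P³)*1 = 4 + 24*P³)
s = -1/355 ≈ -0.0028169
r(-6)*s = (4 + 24*(-6)³)*(-1/355) = (4 + 24*(-216))*(-1/355) = (4 - 5184)*(-1/355) = -5180*(-1/355) = 1036/71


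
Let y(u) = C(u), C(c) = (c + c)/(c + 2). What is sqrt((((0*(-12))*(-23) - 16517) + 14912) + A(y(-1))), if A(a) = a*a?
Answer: I*sqrt(1601) ≈ 40.013*I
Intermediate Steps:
C(c) = 2*c/(2 + c) (C(c) = (2*c)/(2 + c) = 2*c/(2 + c))
y(u) = 2*u/(2 + u)
A(a) = a**2
sqrt((((0*(-12))*(-23) - 16517) + 14912) + A(y(-1))) = sqrt((((0*(-12))*(-23) - 16517) + 14912) + (2*(-1)/(2 - 1))**2) = sqrt(((0*(-23) - 16517) + 14912) + (2*(-1)/1)**2) = sqrt(((0 - 16517) + 14912) + (2*(-1)*1)**2) = sqrt((-16517 + 14912) + (-2)**2) = sqrt(-1605 + 4) = sqrt(-1601) = I*sqrt(1601)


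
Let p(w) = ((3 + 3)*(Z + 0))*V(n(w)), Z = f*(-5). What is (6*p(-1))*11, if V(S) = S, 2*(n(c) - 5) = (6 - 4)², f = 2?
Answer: -27720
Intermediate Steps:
Z = -10 (Z = 2*(-5) = -10)
n(c) = 7 (n(c) = 5 + (6 - 4)²/2 = 5 + (½)*2² = 5 + (½)*4 = 5 + 2 = 7)
p(w) = -420 (p(w) = ((3 + 3)*(-10 + 0))*7 = (6*(-10))*7 = -60*7 = -420)
(6*p(-1))*11 = (6*(-420))*11 = -2520*11 = -27720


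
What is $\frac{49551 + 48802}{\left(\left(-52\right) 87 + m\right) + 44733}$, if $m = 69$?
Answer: $\frac{98353}{40278} \approx 2.4419$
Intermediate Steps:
$\frac{49551 + 48802}{\left(\left(-52\right) 87 + m\right) + 44733} = \frac{49551 + 48802}{\left(\left(-52\right) 87 + 69\right) + 44733} = \frac{98353}{\left(-4524 + 69\right) + 44733} = \frac{98353}{-4455 + 44733} = \frac{98353}{40278}$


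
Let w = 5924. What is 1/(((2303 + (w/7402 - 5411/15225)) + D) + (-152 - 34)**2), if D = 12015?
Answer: 8049675/393745384427 ≈ 2.0444e-5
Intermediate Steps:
1/(((2303 + (w/7402 - 5411/15225)) + D) + (-152 - 34)**2) = 1/(((2303 + (5924/7402 - 5411/15225)) + 12015) + (-152 - 34)**2) = 1/(((2303 + (5924*(1/7402) - 5411*1/15225)) + 12015) + (-186)**2) = 1/(((2303 + (2962/3701 - 773/2175)) + 12015) + 34596) = 1/(((2303 + 3581477/8049675) + 12015) + 34596) = 1/((18541983002/8049675 + 12015) + 34596) = 1/(115258828127/8049675 + 34596) = 1/(393745384427/8049675) = 8049675/393745384427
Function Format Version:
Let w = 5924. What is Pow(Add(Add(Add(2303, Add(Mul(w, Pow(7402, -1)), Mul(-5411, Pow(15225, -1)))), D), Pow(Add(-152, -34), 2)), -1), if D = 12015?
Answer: Rational(8049675, 393745384427) ≈ 2.0444e-5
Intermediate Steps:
Pow(Add(Add(Add(2303, Add(Mul(w, Pow(7402, -1)), Mul(-5411, Pow(15225, -1)))), D), Pow(Add(-152, -34), 2)), -1) = Pow(Add(Add(Add(2303, Add(Mul(5924, Pow(7402, -1)), Mul(-5411, Pow(15225, -1)))), 12015), Pow(Add(-152, -34), 2)), -1) = Pow(Add(Add(Add(2303, Add(Mul(5924, Rational(1, 7402)), Mul(-5411, Rational(1, 15225)))), 12015), Pow(-186, 2)), -1) = Pow(Add(Add(Add(2303, Add(Rational(2962, 3701), Rational(-773, 2175))), 12015), 34596), -1) = Pow(Add(Add(Add(2303, Rational(3581477, 8049675)), 12015), 34596), -1) = Pow(Add(Add(Rational(18541983002, 8049675), 12015), 34596), -1) = Pow(Add(Rational(115258828127, 8049675), 34596), -1) = Pow(Rational(393745384427, 8049675), -1) = Rational(8049675, 393745384427)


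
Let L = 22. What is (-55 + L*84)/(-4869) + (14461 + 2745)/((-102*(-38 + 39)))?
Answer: -13993150/82773 ≈ -169.05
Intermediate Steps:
(-55 + L*84)/(-4869) + (14461 + 2745)/((-102*(-38 + 39))) = (-55 + 22*84)/(-4869) + (14461 + 2745)/((-102*(-38 + 39))) = (-55 + 1848)*(-1/4869) + 17206/((-102*1)) = 1793*(-1/4869) + 17206/(-102) = -1793/4869 + 17206*(-1/102) = -1793/4869 - 8603/51 = -13993150/82773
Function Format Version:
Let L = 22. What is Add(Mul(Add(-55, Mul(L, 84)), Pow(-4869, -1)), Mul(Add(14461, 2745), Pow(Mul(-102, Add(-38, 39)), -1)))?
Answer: Rational(-13993150, 82773) ≈ -169.05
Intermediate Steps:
Add(Mul(Add(-55, Mul(L, 84)), Pow(-4869, -1)), Mul(Add(14461, 2745), Pow(Mul(-102, Add(-38, 39)), -1))) = Add(Mul(Add(-55, Mul(22, 84)), Pow(-4869, -1)), Mul(Add(14461, 2745), Pow(Mul(-102, Add(-38, 39)), -1))) = Add(Mul(Add(-55, 1848), Rational(-1, 4869)), Mul(17206, Pow(Mul(-102, 1), -1))) = Add(Mul(1793, Rational(-1, 4869)), Mul(17206, Pow(-102, -1))) = Add(Rational(-1793, 4869), Mul(17206, Rational(-1, 102))) = Add(Rational(-1793, 4869), Rational(-8603, 51)) = Rational(-13993150, 82773)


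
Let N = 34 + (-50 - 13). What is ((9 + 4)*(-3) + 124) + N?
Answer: 56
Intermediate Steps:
N = -29 (N = 34 - 63 = -29)
((9 + 4)*(-3) + 124) + N = ((9 + 4)*(-3) + 124) - 29 = (13*(-3) + 124) - 29 = (-39 + 124) - 29 = 85 - 29 = 56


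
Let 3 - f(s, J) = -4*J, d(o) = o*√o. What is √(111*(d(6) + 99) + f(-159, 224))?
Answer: √(11888 + 666*√6) ≈ 116.27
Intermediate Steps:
d(o) = o^(3/2)
f(s, J) = 3 + 4*J (f(s, J) = 3 - (-4)*J = 3 + 4*J)
√(111*(d(6) + 99) + f(-159, 224)) = √(111*(6^(3/2) + 99) + (3 + 4*224)) = √(111*(6*√6 + 99) + (3 + 896)) = √(111*(99 + 6*√6) + 899) = √((10989 + 666*√6) + 899) = √(11888 + 666*√6)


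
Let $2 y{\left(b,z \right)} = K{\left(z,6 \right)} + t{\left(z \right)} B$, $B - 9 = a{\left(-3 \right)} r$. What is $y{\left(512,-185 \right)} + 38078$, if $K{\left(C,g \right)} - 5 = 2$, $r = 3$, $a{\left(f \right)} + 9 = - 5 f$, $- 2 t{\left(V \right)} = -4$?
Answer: $\frac{76217}{2} \approx 38109.0$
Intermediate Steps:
$t{\left(V \right)} = 2$ ($t{\left(V \right)} = \left(- \frac{1}{2}\right) \left(-4\right) = 2$)
$a{\left(f \right)} = -9 - 5 f$
$K{\left(C,g \right)} = 7$ ($K{\left(C,g \right)} = 5 + 2 = 7$)
$B = 27$ ($B = 9 + \left(-9 - -15\right) 3 = 9 + \left(-9 + 15\right) 3 = 9 + 6 \cdot 3 = 9 + 18 = 27$)
$y{\left(b,z \right)} = \frac{61}{2}$ ($y{\left(b,z \right)} = \frac{7 + 2 \cdot 27}{2} = \frac{7 + 54}{2} = \frac{1}{2} \cdot 61 = \frac{61}{2}$)
$y{\left(512,-185 \right)} + 38078 = \frac{61}{2} + 38078 = \frac{76217}{2}$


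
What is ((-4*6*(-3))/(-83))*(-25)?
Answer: 1800/83 ≈ 21.687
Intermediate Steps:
((-4*6*(-3))/(-83))*(-25) = -(-24)*(-3)/83*(-25) = -1/83*72*(-25) = -72/83*(-25) = 1800/83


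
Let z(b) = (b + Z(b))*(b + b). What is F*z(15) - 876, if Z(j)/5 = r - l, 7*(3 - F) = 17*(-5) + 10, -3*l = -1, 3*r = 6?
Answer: 8724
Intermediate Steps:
r = 2 (r = (⅓)*6 = 2)
l = ⅓ (l = -⅓*(-1) = ⅓ ≈ 0.33333)
F = 96/7 (F = 3 - (17*(-5) + 10)/7 = 3 - (-85 + 10)/7 = 3 - ⅐*(-75) = 3 + 75/7 = 96/7 ≈ 13.714)
Z(j) = 25/3 (Z(j) = 5*(2 - 1*⅓) = 5*(2 - ⅓) = 5*(5/3) = 25/3)
z(b) = 2*b*(25/3 + b) (z(b) = (b + 25/3)*(b + b) = (25/3 + b)*(2*b) = 2*b*(25/3 + b))
F*z(15) - 876 = 96*((⅔)*15*(25 + 3*15))/7 - 876 = 96*((⅔)*15*(25 + 45))/7 - 876 = 96*((⅔)*15*70)/7 - 876 = (96/7)*700 - 876 = 9600 - 876 = 8724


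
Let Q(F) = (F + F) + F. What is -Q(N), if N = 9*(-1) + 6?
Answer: 9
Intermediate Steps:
N = -3 (N = -9 + 6 = -3)
Q(F) = 3*F (Q(F) = 2*F + F = 3*F)
-Q(N) = -3*(-3) = -1*(-9) = 9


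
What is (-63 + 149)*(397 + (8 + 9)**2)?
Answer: 58996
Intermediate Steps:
(-63 + 149)*(397 + (8 + 9)**2) = 86*(397 + 17**2) = 86*(397 + 289) = 86*686 = 58996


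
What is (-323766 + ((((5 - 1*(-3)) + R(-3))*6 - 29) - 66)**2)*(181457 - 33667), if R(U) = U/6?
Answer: -47479902140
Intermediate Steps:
R(U) = U/6 (R(U) = U*(1/6) = U/6)
(-323766 + ((((5 - 1*(-3)) + R(-3))*6 - 29) - 66)**2)*(181457 - 33667) = (-323766 + ((((5 - 1*(-3)) + (1/6)*(-3))*6 - 29) - 66)**2)*(181457 - 33667) = (-323766 + ((((5 + 3) - 1/2)*6 - 29) - 66)**2)*147790 = (-323766 + (((8 - 1/2)*6 - 29) - 66)**2)*147790 = (-323766 + (((15/2)*6 - 29) - 66)**2)*147790 = (-323766 + ((45 - 29) - 66)**2)*147790 = (-323766 + (16 - 66)**2)*147790 = (-323766 + (-50)**2)*147790 = (-323766 + 2500)*147790 = -321266*147790 = -47479902140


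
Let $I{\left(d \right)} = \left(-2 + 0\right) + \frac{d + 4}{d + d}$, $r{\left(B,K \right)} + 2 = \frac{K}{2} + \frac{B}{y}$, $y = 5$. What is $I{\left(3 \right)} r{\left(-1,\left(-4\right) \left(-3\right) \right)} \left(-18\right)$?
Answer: $57$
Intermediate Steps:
$r{\left(B,K \right)} = -2 + \frac{K}{2} + \frac{B}{5}$ ($r{\left(B,K \right)} = -2 + \left(\frac{K}{2} + \frac{B}{5}\right) = -2 + \frac{K}{2} + \frac{B}{5}$)
$I{\left(d \right)} = -2 + \frac{4 + d}{2 d}$
$I{\left(3 \right)} r{\left(-1,\left(-4\right) \left(-3\right) \right)} \left(-18\right) = \left(- \frac{3}{2} + \frac{2}{3}\right) \left(-2 + \frac{\left(-4\right) \left(-3\right)}{2} + \frac{1}{5} \left(-1\right)\right) \left(-18\right) = \left(- \frac{3}{2} + 2 \cdot \frac{1}{3}\right) \left(-2 + \frac{1}{2} \cdot 12 - \frac{1}{5}\right) \left(-18\right) = \left(- \frac{3}{2} + \frac{2}{3}\right) \left(-2 + 6 - \frac{1}{5}\right) \left(-18\right) = \left(- \frac{5}{6}\right) \frac{19}{5} \left(-18\right) = \left(- \frac{19}{6}\right) \left(-18\right) = 57$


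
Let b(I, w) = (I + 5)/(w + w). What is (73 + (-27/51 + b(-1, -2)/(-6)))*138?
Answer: 170407/17 ≈ 10024.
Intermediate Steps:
b(I, w) = (5 + I)/(2*w) (b(I, w) = (5 + I)/((2*w)) = (5 + I)*(1/(2*w)) = (5 + I)/(2*w))
(73 + (-27/51 + b(-1, -2)/(-6)))*138 = (73 + (-27/51 + ((½)*(5 - 1)/(-2))/(-6)))*138 = (73 + (-27*1/51 + ((½)*(-½)*4)*(-⅙)))*138 = (73 + (-9/17 - 1*(-⅙)))*138 = (73 + (-9/17 + ⅙))*138 = (73 - 37/102)*138 = (7409/102)*138 = 170407/17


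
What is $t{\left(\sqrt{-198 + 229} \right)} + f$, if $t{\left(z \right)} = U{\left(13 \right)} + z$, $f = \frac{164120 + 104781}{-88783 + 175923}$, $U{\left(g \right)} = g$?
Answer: $\frac{1401721}{87140} + \sqrt{31} \approx 21.654$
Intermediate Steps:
$f = \frac{268901}{87140} \approx 3.0858$
$t{\left(z \right)} = 13 + z$
$t{\left(\sqrt{-198 + 229} \right)} + f = \left(13 + \sqrt{-198 + 229}\right) + \frac{268901}{87140} = \left(13 + \sqrt{31}\right) + \frac{268901}{87140} = \frac{1401721}{87140} + \sqrt{31}$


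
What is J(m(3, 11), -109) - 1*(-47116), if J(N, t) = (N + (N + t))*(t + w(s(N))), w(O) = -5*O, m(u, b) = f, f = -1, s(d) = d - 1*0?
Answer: 58660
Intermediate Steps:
s(d) = d (s(d) = d + 0 = d)
m(u, b) = -1
J(N, t) = (t - 5*N)*(t + 2*N) (J(N, t) = (N + (N + t))*(t - 5*N) = (t + 2*N)*(t - 5*N) = (t - 5*N)*(t + 2*N))
J(m(3, 11), -109) - 1*(-47116) = ((-109)² - 10*(-1)² - 3*(-1)*(-109)) - 1*(-47116) = (11881 - 10*1 - 327) + 47116 = (11881 - 10 - 327) + 47116 = 11544 + 47116 = 58660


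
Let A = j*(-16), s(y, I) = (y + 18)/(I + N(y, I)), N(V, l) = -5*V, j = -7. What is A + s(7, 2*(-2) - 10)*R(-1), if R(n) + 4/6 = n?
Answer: 16589/147 ≈ 112.85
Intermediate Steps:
R(n) = -⅔ + n
s(y, I) = (18 + y)/(I - 5*y) (s(y, I) = (y + 18)/(I - 5*y) = (18 + y)/(I - 5*y))
A = 112 (A = -7*(-16) = 112)
A + s(7, 2*(-2) - 10)*R(-1) = 112 + ((18 + 7)/((2*(-2) - 10) - 5*7))*(-⅔ - 1) = 112 + (25/((-4 - 10) - 35))*(-5/3) = 112 + (25/(-14 - 35))*(-5/3) = 112 + (25/(-49))*(-5/3) = 112 - 1/49*25*(-5/3) = 112 - 25/49*(-5/3) = 112 + 125/147 = 16589/147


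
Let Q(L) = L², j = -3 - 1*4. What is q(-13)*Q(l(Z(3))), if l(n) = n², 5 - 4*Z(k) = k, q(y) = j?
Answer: -7/16 ≈ -0.43750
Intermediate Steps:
j = -7 (j = -3 - 4 = -7)
q(y) = -7
Z(k) = 5/4 - k/4
q(-13)*Q(l(Z(3))) = -7*(5/4 - ¼*3)⁴ = -7*(5/4 - ¾)⁴ = -7*((½)²)² = -7*(¼)² = -7*1/16 = -7/16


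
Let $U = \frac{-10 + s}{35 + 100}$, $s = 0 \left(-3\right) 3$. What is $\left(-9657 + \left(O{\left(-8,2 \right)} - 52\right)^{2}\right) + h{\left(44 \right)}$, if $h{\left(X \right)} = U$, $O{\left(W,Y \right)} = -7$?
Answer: $- \frac{166754}{27} \approx -6176.1$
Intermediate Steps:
$s = 0$ ($s = 0 \cdot 3 = 0$)
$U = - \frac{2}{27}$ ($U = \frac{-10 + 0}{35 + 100} = - \frac{10}{135} = \left(-10\right) \frac{1}{135} = - \frac{2}{27} \approx -0.074074$)
$h{\left(X \right)} = - \frac{2}{27}$
$\left(-9657 + \left(O{\left(-8,2 \right)} - 52\right)^{2}\right) + h{\left(44 \right)} = \left(-9657 + \left(-7 - 52\right)^{2}\right) - \frac{2}{27} = \left(-9657 + \left(-59\right)^{2}\right) - \frac{2}{27} = \left(-9657 + 3481\right) - \frac{2}{27} = -6176 - \frac{2}{27} = - \frac{166754}{27}$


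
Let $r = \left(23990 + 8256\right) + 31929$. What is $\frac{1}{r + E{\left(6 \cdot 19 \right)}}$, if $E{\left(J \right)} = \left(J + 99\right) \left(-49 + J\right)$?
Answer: $\frac{1}{78020} \approx 1.2817 \cdot 10^{-5}$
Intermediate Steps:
$E{\left(J \right)} = \left(-49 + J\right) \left(99 + J\right)$ ($E{\left(J \right)} = \left(99 + J\right) \left(-49 + J\right) = \left(-49 + J\right) \left(99 + J\right)$)
$r = 64175$ ($r = 32246 + 31929 = 64175$)
$\frac{1}{r + E{\left(6 \cdot 19 \right)}} = \frac{1}{64175 + \left(-4851 + \left(6 \cdot 19\right)^{2} + 50 \cdot 6 \cdot 19\right)} = \frac{1}{64175 + \left(-4851 + 114^{2} + 50 \cdot 114\right)} = \frac{1}{64175 + \left(-4851 + 12996 + 5700\right)} = \frac{1}{64175 + 13845} = \frac{1}{78020}$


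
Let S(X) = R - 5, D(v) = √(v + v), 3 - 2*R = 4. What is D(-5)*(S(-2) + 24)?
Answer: 37*I*√10/2 ≈ 58.502*I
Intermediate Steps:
R = -½ (R = 3/2 - ½*4 = 3/2 - 2 = -½ ≈ -0.50000)
D(v) = √2*√v (D(v) = √(2*v) = √2*√v)
S(X) = -11/2 (S(X) = -½ - 5 = -11/2)
D(-5)*(S(-2) + 24) = (√2*√(-5))*(-11/2 + 24) = (√2*(I*√5))*(37/2) = (I*√10)*(37/2) = 37*I*√10/2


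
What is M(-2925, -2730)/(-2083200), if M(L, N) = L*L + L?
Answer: -28509/6944 ≈ -4.1056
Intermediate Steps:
M(L, N) = L + L**2 (M(L, N) = L**2 + L = L + L**2)
M(-2925, -2730)/(-2083200) = -2925*(1 - 2925)/(-2083200) = -2925*(-2924)*(-1/2083200) = 8552700*(-1/2083200) = -28509/6944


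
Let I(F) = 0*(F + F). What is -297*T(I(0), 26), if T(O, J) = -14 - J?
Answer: 11880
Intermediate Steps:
I(F) = 0 (I(F) = 0*(2*F) = 0)
-297*T(I(0), 26) = -297*(-14 - 1*26) = -297*(-14 - 26) = -297*(-40) = 11880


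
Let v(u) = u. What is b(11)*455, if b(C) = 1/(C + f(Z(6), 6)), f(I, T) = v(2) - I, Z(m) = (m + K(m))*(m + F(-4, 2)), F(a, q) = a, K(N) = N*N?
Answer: -455/71 ≈ -6.4084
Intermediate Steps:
K(N) = N²
Z(m) = (-4 + m)*(m + m²) (Z(m) = (m + m²)*(m - 4) = (m + m²)*(-4 + m) = (-4 + m)*(m + m²))
f(I, T) = 2 - I
b(C) = 1/(-82 + C) (b(C) = 1/(C + (2 - 6*(-4 + 6² - 3*6))) = 1/(C + (2 - 6*(-4 + 36 - 18))) = 1/(C + (2 - 6*14)) = 1/(C + (2 - 1*84)) = 1/(C + (2 - 84)) = 1/(C - 82) = 1/(-82 + C))
b(11)*455 = 455/(-82 + 11) = 455/(-71) = -1/71*455 = -455/71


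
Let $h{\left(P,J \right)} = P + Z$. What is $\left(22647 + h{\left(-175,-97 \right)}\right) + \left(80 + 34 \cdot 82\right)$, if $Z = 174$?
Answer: $25514$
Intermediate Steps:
$h{\left(P,J \right)} = 174 + P$ ($h{\left(P,J \right)} = P + 174 = 174 + P$)
$\left(22647 + h{\left(-175,-97 \right)}\right) + \left(80 + 34 \cdot 82\right) = \left(22647 + \left(174 - 175\right)\right) + \left(80 + 34 \cdot 82\right) = \left(22647 - 1\right) + \left(80 + 2788\right) = 22646 + 2868 = 25514$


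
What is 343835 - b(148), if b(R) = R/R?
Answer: 343834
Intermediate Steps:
b(R) = 1
343835 - b(148) = 343835 - 1*1 = 343835 - 1 = 343834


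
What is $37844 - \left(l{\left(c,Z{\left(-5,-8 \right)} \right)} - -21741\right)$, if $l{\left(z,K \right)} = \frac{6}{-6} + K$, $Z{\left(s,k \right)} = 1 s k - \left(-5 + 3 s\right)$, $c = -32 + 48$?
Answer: $16044$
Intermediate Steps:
$c = 16$
$Z{\left(s,k \right)} = 5 - 3 s + k s$ ($Z{\left(s,k \right)} = s k - \left(-5 + 3 s\right) = k s - \left(-5 + 3 s\right) = 5 - 3 s + k s$)
$l{\left(z,K \right)} = -1 + K$ ($l{\left(z,K \right)} = 6 \left(- \frac{1}{6}\right) + K = -1 + K$)
$37844 - \left(l{\left(c,Z{\left(-5,-8 \right)} \right)} - -21741\right) = 37844 - \left(\left(-1 - -60\right) - -21741\right) = 37844 - \left(\left(-1 + \left(5 + 15 + 40\right)\right) + 21741\right) = 37844 - \left(\left(-1 + 60\right) + 21741\right) = 37844 - \left(59 + 21741\right) = 37844 - 21800 = 16044$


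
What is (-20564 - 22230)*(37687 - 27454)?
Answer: -437911002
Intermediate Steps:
(-20564 - 22230)*(37687 - 27454) = -42794*10233 = -437911002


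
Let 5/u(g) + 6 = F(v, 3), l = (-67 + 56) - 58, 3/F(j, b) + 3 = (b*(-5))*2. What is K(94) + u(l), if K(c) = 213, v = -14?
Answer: 14216/67 ≈ 212.18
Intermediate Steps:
F(j, b) = 3/(-3 - 10*b) (F(j, b) = 3/(-3 + (b*(-5))*2) = 3/(-3 - 5*b*2) = 3/(-3 - 10*b))
l = -69 (l = -11 - 58 = -69)
u(g) = -55/67 (u(g) = 5/(-6 - 3/(3 + 10*3)) = 5/(-6 - 3/(3 + 30)) = 5/(-6 - 3/33) = 5/(-6 - 3*1/33) = 5/(-6 - 1/11) = 5/(-67/11) = 5*(-11/67) = -55/67)
K(94) + u(l) = 213 - 55/67 = 14216/67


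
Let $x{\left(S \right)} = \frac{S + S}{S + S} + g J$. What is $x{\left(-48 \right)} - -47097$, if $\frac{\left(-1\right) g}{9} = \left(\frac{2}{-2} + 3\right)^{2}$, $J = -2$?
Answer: $47170$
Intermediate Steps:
$g = -36$ ($g = - 9 \left(\frac{2}{-2} + 3\right)^{2} = - 9 \left(2 \left(- \frac{1}{2}\right) + 3\right)^{2} = - 9 \left(-1 + 3\right)^{2} = - 9 \cdot 2^{2} = \left(-9\right) 4 = -36$)
$x{\left(S \right)} = 73$ ($x{\left(S \right)} = \frac{S + S}{S + S} - -72 = \frac{2 S}{2 S} + 72 = 2 S \frac{1}{2 S} + 72 = 1 + 72 = 73$)
$x{\left(-48 \right)} - -47097 = 73 - -47097 = 73 + 47097 = 47170$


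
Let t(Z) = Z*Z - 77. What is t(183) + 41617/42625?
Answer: 1424228117/42625 ≈ 33413.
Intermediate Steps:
t(Z) = -77 + Z**2 (t(Z) = Z**2 - 77 = -77 + Z**2)
t(183) + 41617/42625 = (-77 + 183**2) + 41617/42625 = (-77 + 33489) + 41617*(1/42625) = 33412 + 41617/42625 = 1424228117/42625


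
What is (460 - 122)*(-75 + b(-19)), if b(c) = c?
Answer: -31772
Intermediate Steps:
(460 - 122)*(-75 + b(-19)) = (460 - 122)*(-75 - 19) = 338*(-94) = -31772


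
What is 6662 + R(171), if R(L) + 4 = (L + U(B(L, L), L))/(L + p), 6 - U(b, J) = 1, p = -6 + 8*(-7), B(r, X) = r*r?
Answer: 725898/109 ≈ 6659.6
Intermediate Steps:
B(r, X) = r²
p = -62 (p = -6 - 56 = -62)
U(b, J) = 5 (U(b, J) = 6 - 1*1 = 6 - 1 = 5)
R(L) = -4 + (5 + L)/(-62 + L) (R(L) = -4 + (L + 5)/(L - 62) = -4 + (5 + L)/(-62 + L))
6662 + R(171) = 6662 + (253 - 3*171)/(-62 + 171) = 6662 + (253 - 513)/109 = 6662 + (1/109)*(-260) = 6662 - 260/109 = 725898/109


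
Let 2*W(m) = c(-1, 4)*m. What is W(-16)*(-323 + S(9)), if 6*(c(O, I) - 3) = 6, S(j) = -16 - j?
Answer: 11136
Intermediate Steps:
c(O, I) = 4 (c(O, I) = 3 + (1/6)*6 = 3 + 1 = 4)
W(m) = 2*m (W(m) = (4*m)/2 = 2*m)
W(-16)*(-323 + S(9)) = (2*(-16))*(-323 + (-16 - 1*9)) = -32*(-323 + (-16 - 9)) = -32*(-323 - 25) = -32*(-348) = 11136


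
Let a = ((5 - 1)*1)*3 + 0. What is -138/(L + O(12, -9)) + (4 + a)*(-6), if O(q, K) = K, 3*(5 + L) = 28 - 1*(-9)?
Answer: -66/5 ≈ -13.200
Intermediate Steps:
L = 22/3 (L = -5 + (28 - 1*(-9))/3 = -5 + (28 + 9)/3 = -5 + (⅓)*37 = -5 + 37/3 = 22/3 ≈ 7.3333)
a = 12 (a = (4*1)*3 + 0 = 4*3 + 0 = 12 + 0 = 12)
-138/(L + O(12, -9)) + (4 + a)*(-6) = -138/(22/3 - 9) + (4 + 12)*(-6) = -138/(-5/3) + 16*(-6) = -⅗*(-138) - 96 = 414/5 - 96 = -66/5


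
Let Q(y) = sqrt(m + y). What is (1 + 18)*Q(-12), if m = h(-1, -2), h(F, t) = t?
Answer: 19*I*sqrt(14) ≈ 71.092*I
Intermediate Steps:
m = -2
Q(y) = sqrt(-2 + y)
(1 + 18)*Q(-12) = (1 + 18)*sqrt(-2 - 12) = 19*sqrt(-14) = 19*(I*sqrt(14)) = 19*I*sqrt(14)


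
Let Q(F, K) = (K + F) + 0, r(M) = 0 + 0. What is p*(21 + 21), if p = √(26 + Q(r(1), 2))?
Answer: 84*√7 ≈ 222.24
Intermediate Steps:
r(M) = 0
Q(F, K) = F + K (Q(F, K) = (F + K) + 0 = F + K)
p = 2*√7 (p = √(26 + (0 + 2)) = √(26 + 2) = √28 = 2*√7 ≈ 5.2915)
p*(21 + 21) = (2*√7)*(21 + 21) = (2*√7)*42 = 84*√7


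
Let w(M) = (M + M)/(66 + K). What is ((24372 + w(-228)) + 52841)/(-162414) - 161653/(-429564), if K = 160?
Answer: -130182555113/1313949074508 ≈ -0.099077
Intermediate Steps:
w(M) = M/113 (w(M) = (M + M)/(66 + 160) = (2*M)/226 = (2*M)*(1/226) = M/113)
((24372 + w(-228)) + 52841)/(-162414) - 161653/(-429564) = ((24372 + (1/113)*(-228)) + 52841)/(-162414) - 161653/(-429564) = ((24372 - 228/113) + 52841)*(-1/162414) - 161653*(-1/429564) = (2753808/113 + 52841)*(-1/162414) + 161653/429564 = (8724841/113)*(-1/162414) + 161653/429564 = -8724841/18352782 + 161653/429564 = -130182555113/1313949074508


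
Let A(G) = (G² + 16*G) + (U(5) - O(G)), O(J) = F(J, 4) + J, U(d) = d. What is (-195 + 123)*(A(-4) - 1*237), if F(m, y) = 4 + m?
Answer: 19872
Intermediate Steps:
O(J) = 4 + 2*J (O(J) = (4 + J) + J = 4 + 2*J)
A(G) = 1 + G² + 14*G (A(G) = (G² + 16*G) + (5 - (4 + 2*G)) = (G² + 16*G) + (5 + (-4 - 2*G)) = (G² + 16*G) + (1 - 2*G) = 1 + G² + 14*G)
(-195 + 123)*(A(-4) - 1*237) = (-195 + 123)*((1 + (-4)² + 14*(-4)) - 1*237) = -72*((1 + 16 - 56) - 237) = -72*(-39 - 237) = -72*(-276) = 19872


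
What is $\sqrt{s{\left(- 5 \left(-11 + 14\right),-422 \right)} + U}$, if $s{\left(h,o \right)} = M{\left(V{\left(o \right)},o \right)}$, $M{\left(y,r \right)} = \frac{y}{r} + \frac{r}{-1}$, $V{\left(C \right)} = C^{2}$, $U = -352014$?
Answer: $i \sqrt{352014} \approx 593.31 i$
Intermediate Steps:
$M{\left(y,r \right)} = - r + \frac{y}{r}$ ($M{\left(y,r \right)} = \frac{y}{r} + r \left(-1\right) = \frac{y}{r} - r = - r + \frac{y}{r}$)
$s{\left(h,o \right)} = 0$ ($s{\left(h,o \right)} = - o + \frac{o^{2}}{o} = - o + o = 0$)
$\sqrt{s{\left(- 5 \left(-11 + 14\right),-422 \right)} + U} = \sqrt{0 - 352014} = \sqrt{-352014} = i \sqrt{352014}$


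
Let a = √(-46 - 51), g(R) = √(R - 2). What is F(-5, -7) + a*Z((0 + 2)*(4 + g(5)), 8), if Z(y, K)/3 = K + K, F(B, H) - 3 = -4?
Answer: -1 + 48*I*√97 ≈ -1.0 + 472.75*I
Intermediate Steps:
g(R) = √(-2 + R)
F(B, H) = -1 (F(B, H) = 3 - 4 = -1)
a = I*√97 (a = √(-97) = I*√97 ≈ 9.8489*I)
Z(y, K) = 6*K (Z(y, K) = 3*(K + K) = 3*(2*K) = 6*K)
F(-5, -7) + a*Z((0 + 2)*(4 + g(5)), 8) = -1 + (I*√97)*(6*8) = -1 + (I*√97)*48 = -1 + 48*I*√97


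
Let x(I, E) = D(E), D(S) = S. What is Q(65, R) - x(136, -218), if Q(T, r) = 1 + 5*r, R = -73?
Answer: -146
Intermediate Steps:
x(I, E) = E
Q(65, R) - x(136, -218) = (1 + 5*(-73)) - 1*(-218) = (1 - 365) + 218 = -364 + 218 = -146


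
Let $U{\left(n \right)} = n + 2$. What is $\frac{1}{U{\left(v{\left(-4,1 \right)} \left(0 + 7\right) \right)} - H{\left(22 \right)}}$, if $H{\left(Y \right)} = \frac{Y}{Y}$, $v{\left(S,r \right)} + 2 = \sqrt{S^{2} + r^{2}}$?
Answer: $\frac{13}{664} + \frac{7 \sqrt{17}}{664} \approx 0.063045$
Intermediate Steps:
$v{\left(S,r \right)} = -2 + \sqrt{S^{2} + r^{2}}$
$H{\left(Y \right)} = 1$
$U{\left(n \right)} = 2 + n$
$\frac{1}{U{\left(v{\left(-4,1 \right)} \left(0 + 7\right) \right)} - H{\left(22 \right)}} = \frac{1}{\left(2 + \left(-2 + \sqrt{\left(-4\right)^{2} + 1^{2}}\right) \left(0 + 7\right)\right) - 1} = \frac{1}{\left(2 + \left(-2 + \sqrt{16 + 1}\right) 7\right) - 1} = \frac{1}{\left(2 + \left(-2 + \sqrt{17}\right) 7\right) - 1} = \frac{1}{\left(2 - \left(14 - 7 \sqrt{17}\right)\right) - 1} = \frac{1}{\left(-12 + 7 \sqrt{17}\right) - 1} = \frac{1}{-13 + 7 \sqrt{17}}$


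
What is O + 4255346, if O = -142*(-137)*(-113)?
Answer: 2057044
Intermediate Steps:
O = -2198302 (O = 19454*(-113) = -2198302)
O + 4255346 = -2198302 + 4255346 = 2057044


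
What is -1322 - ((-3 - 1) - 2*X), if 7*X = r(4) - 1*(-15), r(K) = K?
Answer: -9188/7 ≈ -1312.6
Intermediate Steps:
X = 19/7 (X = (4 - 1*(-15))/7 = (4 + 15)/7 = (1/7)*19 = 19/7 ≈ 2.7143)
-1322 - ((-3 - 1) - 2*X) = -1322 - ((-3 - 1) - 2*19/7) = -1322 - (-4 - 38/7) = -1322 - 1*(-66/7) = -1322 + 66/7 = -9188/7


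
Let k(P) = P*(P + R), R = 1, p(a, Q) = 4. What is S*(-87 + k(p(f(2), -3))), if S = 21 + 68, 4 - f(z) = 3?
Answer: -5963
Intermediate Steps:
f(z) = 1 (f(z) = 4 - 1*3 = 4 - 3 = 1)
S = 89
k(P) = P*(1 + P) (k(P) = P*(P + 1) = P*(1 + P))
S*(-87 + k(p(f(2), -3))) = 89*(-87 + 4*(1 + 4)) = 89*(-87 + 4*5) = 89*(-87 + 20) = 89*(-67) = -5963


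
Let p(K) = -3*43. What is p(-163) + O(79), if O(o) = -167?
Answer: -296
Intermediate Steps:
p(K) = -129
p(-163) + O(79) = -129 - 167 = -296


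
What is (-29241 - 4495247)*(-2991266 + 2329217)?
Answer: 2995432755912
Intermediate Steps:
(-29241 - 4495247)*(-2991266 + 2329217) = -4524488*(-662049) = 2995432755912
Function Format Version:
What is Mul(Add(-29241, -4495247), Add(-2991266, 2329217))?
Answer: 2995432755912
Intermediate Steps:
Mul(Add(-29241, -4495247), Add(-2991266, 2329217)) = Mul(-4524488, -662049) = 2995432755912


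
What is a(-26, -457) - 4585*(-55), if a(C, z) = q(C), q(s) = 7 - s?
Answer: 252208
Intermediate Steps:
a(C, z) = 7 - C
a(-26, -457) - 4585*(-55) = (7 - 1*(-26)) - 4585*(-55) = (7 + 26) + 252175 = 33 + 252175 = 252208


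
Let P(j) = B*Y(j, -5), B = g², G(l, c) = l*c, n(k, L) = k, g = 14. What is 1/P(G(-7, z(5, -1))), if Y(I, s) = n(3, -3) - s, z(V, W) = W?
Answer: 1/1568 ≈ 0.00063775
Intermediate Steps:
G(l, c) = c*l
Y(I, s) = 3 - s
B = 196 (B = 14² = 196)
P(j) = 1568 (P(j) = 196*(3 - 1*(-5)) = 196*(3 + 5) = 196*8 = 1568)
1/P(G(-7, z(5, -1))) = 1/1568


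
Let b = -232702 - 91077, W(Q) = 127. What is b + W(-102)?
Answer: -323652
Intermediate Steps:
b = -323779
b + W(-102) = -323779 + 127 = -323652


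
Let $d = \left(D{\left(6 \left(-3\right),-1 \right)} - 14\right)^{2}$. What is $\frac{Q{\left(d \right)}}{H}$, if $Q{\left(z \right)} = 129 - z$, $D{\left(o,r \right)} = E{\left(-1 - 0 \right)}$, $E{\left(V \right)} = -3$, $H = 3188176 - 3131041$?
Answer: $- \frac{32}{11427} \approx -0.0028004$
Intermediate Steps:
$H = 57135$
$D{\left(o,r \right)} = -3$
$d = 289$ ($d = \left(-3 - 14\right)^{2} = \left(-17\right)^{2} = 289$)
$\frac{Q{\left(d \right)}}{H} = \frac{129 - 289}{57135} = \left(129 - 289\right) \frac{1}{57135} = \left(-160\right) \frac{1}{57135} = - \frac{32}{11427}$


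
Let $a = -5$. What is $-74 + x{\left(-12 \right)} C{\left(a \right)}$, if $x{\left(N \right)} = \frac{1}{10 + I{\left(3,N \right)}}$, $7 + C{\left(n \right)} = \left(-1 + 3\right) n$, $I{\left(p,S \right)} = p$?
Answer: $- \frac{979}{13} \approx -75.308$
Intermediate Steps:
$C{\left(n \right)} = -7 + 2 n$ ($C{\left(n \right)} = -7 + \left(-1 + 3\right) n = -7 + 2 n$)
$x{\left(N \right)} = \frac{1}{13}$ ($x{\left(N \right)} = \frac{1}{10 + 3} = \frac{1}{13}$)
$-74 + x{\left(-12 \right)} C{\left(a \right)} = -74 + \frac{-7 + 2 \left(-5\right)}{13} = -74 + \frac{-7 - 10}{13} = -74 + \frac{1}{13} \left(-17\right) = -74 - \frac{17}{13} = - \frac{979}{13}$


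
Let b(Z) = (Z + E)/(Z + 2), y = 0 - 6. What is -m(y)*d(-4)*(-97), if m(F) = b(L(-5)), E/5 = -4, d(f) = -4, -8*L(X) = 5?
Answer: 5820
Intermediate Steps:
L(X) = -5/8 (L(X) = -1/8*5 = -5/8)
y = -6
E = -20 (E = 5*(-4) = -20)
b(Z) = (-20 + Z)/(2 + Z) (b(Z) = (Z - 20)/(Z + 2) = (-20 + Z)/(2 + Z))
m(F) = -15 (m(F) = (-20 - 5/8)/(2 - 5/8) = -165/8/(11/8) = (8/11)*(-165/8) = -15)
-m(y)*d(-4)*(-97) = -(-15*(-4))*(-97) = -60*(-97) = -1*(-5820) = 5820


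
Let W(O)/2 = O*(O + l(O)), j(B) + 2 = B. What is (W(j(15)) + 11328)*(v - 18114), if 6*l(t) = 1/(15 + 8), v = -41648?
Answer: -48106437854/69 ≈ -6.9719e+8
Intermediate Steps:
j(B) = -2 + B
l(t) = 1/138 (l(t) = 1/(6*(15 + 8)) = (⅙)/23 = (⅙)*(1/23) = 1/138)
W(O) = 2*O*(1/138 + O) (W(O) = 2*(O*(O + 1/138)) = 2*(O*(1/138 + O)) = 2*O*(1/138 + O))
(W(j(15)) + 11328)*(v - 18114) = ((-2 + 15)*(1 + 138*(-2 + 15))/69 + 11328)*(-41648 - 18114) = ((1/69)*13*(1 + 138*13) + 11328)*(-59762) = ((1/69)*13*(1 + 1794) + 11328)*(-59762) = ((1/69)*13*1795 + 11328)*(-59762) = (23335/69 + 11328)*(-59762) = (804967/69)*(-59762) = -48106437854/69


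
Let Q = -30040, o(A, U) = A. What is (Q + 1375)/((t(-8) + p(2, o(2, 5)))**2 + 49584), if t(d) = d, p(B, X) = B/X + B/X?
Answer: -1911/3308 ≈ -0.57769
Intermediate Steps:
p(B, X) = 2*B/X
(Q + 1375)/((t(-8) + p(2, o(2, 5)))**2 + 49584) = (-30040 + 1375)/((-8 + 2*2/2)**2 + 49584) = -28665/((-8 + 2*2*(1/2))**2 + 49584) = -28665/((-8 + 2)**2 + 49584) = -28665/((-6)**2 + 49584) = -28665/(36 + 49584) = -28665/49620 = -28665*1/49620 = -1911/3308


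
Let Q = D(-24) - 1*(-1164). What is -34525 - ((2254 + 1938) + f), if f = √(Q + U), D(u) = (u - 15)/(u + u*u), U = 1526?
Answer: -38717 - √22767562/92 ≈ -38769.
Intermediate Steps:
D(u) = (-15 + u)/(u + u²)
Q = 214163/184 (Q = (-15 - 24)/((-24)*(1 - 24)) - 1*(-1164) = -1/24*(-39)/(-23) + 1164 = -1/24*(-1/23)*(-39) + 1164 = -13/184 + 1164 = 214163/184 ≈ 1163.9)
f = √22767562/92 (f = √(214163/184 + 1526) = √(494947/184) = √22767562/92 ≈ 51.865)
-34525 - ((2254 + 1938) + f) = -34525 - ((2254 + 1938) + √22767562/92) = -34525 - (4192 + √22767562/92) = -34525 + (-4192 - √22767562/92) = -38717 - √22767562/92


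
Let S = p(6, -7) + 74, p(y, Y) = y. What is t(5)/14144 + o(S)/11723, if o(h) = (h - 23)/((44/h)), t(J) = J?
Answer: 882575/95995328 ≈ 0.0091939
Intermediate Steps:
S = 80 (S = 6 + 74 = 80)
o(h) = h*(-23 + h)/44 (o(h) = (-23 + h)*(h/44) = h*(-23 + h)/44)
t(5)/14144 + o(S)/11723 = 5/14144 + ((1/44)*80*(-23 + 80))/11723 = 5*(1/14144) + ((1/44)*80*57)*(1/11723) = 5/14144 + (1140/11)*(1/11723) = 5/14144 + 60/6787 = 882575/95995328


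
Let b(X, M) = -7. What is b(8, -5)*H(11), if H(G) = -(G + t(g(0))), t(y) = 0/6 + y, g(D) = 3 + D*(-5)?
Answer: 98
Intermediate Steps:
g(D) = 3 - 5*D
t(y) = y (t(y) = 0*(⅙) + y = 0 + y = y)
H(G) = -3 - G (H(G) = -(G + (3 - 5*0)) = -(G + (3 + 0)) = -(G + 3) = -(3 + G) = -3 - G)
b(8, -5)*H(11) = -7*(-3 - 1*11) = -7*(-3 - 11) = -7*(-14) = 98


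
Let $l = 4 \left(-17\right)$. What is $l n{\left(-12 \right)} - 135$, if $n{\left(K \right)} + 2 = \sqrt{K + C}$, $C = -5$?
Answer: $1 - 68 i \sqrt{17} \approx 1.0 - 280.37 i$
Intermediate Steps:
$n{\left(K \right)} = -2 + \sqrt{-5 + K}$ ($n{\left(K \right)} = -2 + \sqrt{K - 5} = -2 + \sqrt{-5 + K}$)
$l = -68$
$l n{\left(-12 \right)} - 135 = - 68 \left(-2 + \sqrt{-5 - 12}\right) - 135 = - 68 \left(-2 + \sqrt{-17}\right) - 135 = - 68 \left(-2 + i \sqrt{17}\right) - 135 = \left(136 - 68 i \sqrt{17}\right) - 135 = 1 - 68 i \sqrt{17}$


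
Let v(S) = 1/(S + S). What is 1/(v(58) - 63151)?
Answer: -116/7325515 ≈ -1.5835e-5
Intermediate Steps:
v(S) = 1/(2*S)
1/(v(58) - 63151) = 1/((½)/58 - 63151) = 1/((½)*(1/58) - 63151) = 1/(1/116 - 63151) = 1/(-7325515/116) = -116/7325515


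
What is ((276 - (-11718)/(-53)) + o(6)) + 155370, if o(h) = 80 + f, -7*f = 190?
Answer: 57682250/371 ≈ 1.5548e+5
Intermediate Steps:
f = -190/7 (f = -⅐*190 = -190/7 ≈ -27.143)
o(h) = 370/7 (o(h) = 80 - 190/7 = 370/7)
((276 - (-11718)/(-53)) + o(6)) + 155370 = ((276 - (-11718)/(-53)) + 370/7) + 155370 = ((276 - (-11718)*(-1)/53) + 370/7) + 155370 = ((276 - 63*186/53) + 370/7) + 155370 = ((276 - 11718/53) + 370/7) + 155370 = (2910/53 + 370/7) + 155370 = 39980/371 + 155370 = 57682250/371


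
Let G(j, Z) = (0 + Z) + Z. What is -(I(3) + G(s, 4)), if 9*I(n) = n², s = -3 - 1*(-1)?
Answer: -9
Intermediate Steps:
s = -2 (s = -3 + 1 = -2)
I(n) = n²/9
G(j, Z) = 2*Z (G(j, Z) = Z + Z = 2*Z)
-(I(3) + G(s, 4)) = -((⅑)*3² + 2*4) = -((⅑)*9 + 8) = -(1 + 8) = -1*9 = -9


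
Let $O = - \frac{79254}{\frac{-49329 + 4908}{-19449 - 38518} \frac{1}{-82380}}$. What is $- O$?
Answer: $- \frac{570834580680}{67} \approx -8.5199 \cdot 10^{9}$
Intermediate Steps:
$O = \frac{570834580680}{67}$ ($O = - \frac{79254}{- \frac{44421}{-57967} \left(- \frac{1}{82380}\right)} = - \frac{79254}{\left(-44421\right) \left(- \frac{1}{57967}\right) \left(- \frac{1}{82380}\right)} = - \frac{79254}{\frac{3417}{4459} \left(- \frac{1}{82380}\right)} = - \frac{79254}{- \frac{1139}{122444140}} = \left(-79254\right) \left(- \frac{122444140}{1139}\right) = \frac{570834580680}{67} \approx 8.5199 \cdot 10^{9}$)
$- O = \left(-1\right) \frac{570834580680}{67} = - \frac{570834580680}{67}$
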